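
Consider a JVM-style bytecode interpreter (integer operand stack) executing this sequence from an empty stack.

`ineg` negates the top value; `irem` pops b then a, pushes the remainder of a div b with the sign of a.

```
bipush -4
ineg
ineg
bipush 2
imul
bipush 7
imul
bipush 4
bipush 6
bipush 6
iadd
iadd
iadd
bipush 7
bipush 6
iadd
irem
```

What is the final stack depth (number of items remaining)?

1

bipush -4 -> [-4]
ineg      -> [4]
ineg      -> [-4]
bipush 2  -> [-4, 2]
imul      -> [-8]
bipush 7  -> [-8, 7]
imul      -> [-56]
bipush 4  -> [-56, 4]
bipush 6  -> [-56, 4, 6]
bipush 6  -> [-56, 4, 6, 6]
iadd      -> [-56, 4, 12]
iadd      -> [-56, 16]
iadd      -> [-40]
bipush 7  -> [-40, 7]
bipush 6  -> [-40, 7, 6]
iadd      -> [-40, 13]
irem      -> [-1]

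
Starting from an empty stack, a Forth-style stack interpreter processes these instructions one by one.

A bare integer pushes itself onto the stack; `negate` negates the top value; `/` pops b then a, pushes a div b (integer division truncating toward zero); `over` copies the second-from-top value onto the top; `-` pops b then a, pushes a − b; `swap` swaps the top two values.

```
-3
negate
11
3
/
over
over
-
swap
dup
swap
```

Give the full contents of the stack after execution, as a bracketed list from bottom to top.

-3     → [-3]
negate → [3]
11     → [3, 11]
3      → [3, 11, 3]
/      → [3, 3]
over   → [3, 3, 3]
over   → [3, 3, 3, 3]
-      → [3, 3, 0]
swap   → [3, 0, 3]
dup    → [3, 0, 3, 3]
swap   → [3, 0, 3, 3]

[3, 0, 3, 3]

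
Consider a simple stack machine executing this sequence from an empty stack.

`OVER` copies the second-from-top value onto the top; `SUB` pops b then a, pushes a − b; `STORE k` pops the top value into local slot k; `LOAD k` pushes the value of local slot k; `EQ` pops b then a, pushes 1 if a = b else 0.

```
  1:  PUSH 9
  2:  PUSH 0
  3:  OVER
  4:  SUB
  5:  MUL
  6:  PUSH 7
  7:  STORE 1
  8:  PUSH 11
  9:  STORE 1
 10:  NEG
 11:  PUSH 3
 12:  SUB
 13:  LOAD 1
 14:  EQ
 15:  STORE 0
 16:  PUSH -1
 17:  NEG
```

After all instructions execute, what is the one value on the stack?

PUSH 9   [9]
PUSH 0   [9, 0]
OVER     [9, 0, 9]
SUB      [9, -9]
MUL      [-81]
PUSH 7   [-81, 7]
STORE 1  [-81]
PUSH 11  [-81, 11]
STORE 1  [-81]
NEG      [81]
PUSH 3   [81, 3]
SUB      [78]
LOAD 1   [78, 11]
EQ       [0]
STORE 0  []
PUSH -1  [-1]
NEG      [1]

1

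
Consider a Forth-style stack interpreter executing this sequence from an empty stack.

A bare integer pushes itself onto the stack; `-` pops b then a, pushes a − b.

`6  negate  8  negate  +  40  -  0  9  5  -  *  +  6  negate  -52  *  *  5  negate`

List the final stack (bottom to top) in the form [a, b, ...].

6      -> [6]
negate -> [-6]
8      -> [-6, 8]
negate -> [-6, -8]
+      -> [-14]
40     -> [-14, 40]
-      -> [-54]
0      -> [-54, 0]
9      -> [-54, 0, 9]
5      -> [-54, 0, 9, 5]
-      -> [-54, 0, 4]
*      -> [-54, 0]
+      -> [-54]
6      -> [-54, 6]
negate -> [-54, -6]
-52    -> [-54, -6, -52]
*      -> [-54, 312]
*      -> [-16848]
5      -> [-16848, 5]
negate -> [-16848, -5]

[-16848, -5]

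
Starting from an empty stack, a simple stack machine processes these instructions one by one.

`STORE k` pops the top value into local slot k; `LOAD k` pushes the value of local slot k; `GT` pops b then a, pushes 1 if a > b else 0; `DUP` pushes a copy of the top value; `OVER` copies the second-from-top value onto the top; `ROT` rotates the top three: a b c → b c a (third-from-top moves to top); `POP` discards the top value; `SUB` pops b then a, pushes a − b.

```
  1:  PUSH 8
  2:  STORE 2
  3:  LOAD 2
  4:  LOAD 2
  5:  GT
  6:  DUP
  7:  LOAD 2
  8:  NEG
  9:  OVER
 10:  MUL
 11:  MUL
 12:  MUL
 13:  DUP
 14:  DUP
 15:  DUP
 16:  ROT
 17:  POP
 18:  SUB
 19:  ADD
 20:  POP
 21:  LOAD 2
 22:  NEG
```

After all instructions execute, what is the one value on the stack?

PUSH 8  : [8]
STORE 2 : []
LOAD 2  : [8]
LOAD 2  : [8, 8]
GT      : [0]
DUP     : [0, 0]
LOAD 2  : [0, 0, 8]
NEG     : [0, 0, -8]
OVER    : [0, 0, -8, 0]
MUL     : [0, 0, 0]
MUL     : [0, 0]
MUL     : [0]
DUP     : [0, 0]
DUP     : [0, 0, 0]
DUP     : [0, 0, 0, 0]
ROT     : [0, 0, 0, 0]
POP     : [0, 0, 0]
SUB     : [0, 0]
ADD     : [0]
POP     : []
LOAD 2  : [8]
NEG     : [-8]

-8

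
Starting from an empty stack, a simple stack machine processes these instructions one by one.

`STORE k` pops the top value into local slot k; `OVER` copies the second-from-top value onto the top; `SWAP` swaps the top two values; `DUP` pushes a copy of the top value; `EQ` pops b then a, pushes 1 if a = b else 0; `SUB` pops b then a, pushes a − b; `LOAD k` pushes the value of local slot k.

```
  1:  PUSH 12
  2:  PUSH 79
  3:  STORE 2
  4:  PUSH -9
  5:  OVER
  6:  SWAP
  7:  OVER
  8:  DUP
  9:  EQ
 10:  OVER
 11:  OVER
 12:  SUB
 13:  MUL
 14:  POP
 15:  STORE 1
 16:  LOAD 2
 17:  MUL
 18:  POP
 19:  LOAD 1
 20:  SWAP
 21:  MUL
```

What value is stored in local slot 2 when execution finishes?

79

PUSH 12 : 12
PUSH 79 : 12 79
STORE 2 : 12
PUSH -9 : 12 -9
OVER    : 12 -9 12
SWAP    : 12 12 -9
OVER    : 12 12 -9 12
DUP     : 12 12 -9 12 12
EQ      : 12 12 -9 1
OVER    : 12 12 -9 1 -9
OVER    : 12 12 -9 1 -9 1
SUB     : 12 12 -9 1 -10
MUL     : 12 12 -9 -10
POP     : 12 12 -9
STORE 1 : 12 12
LOAD 2  : 12 12 79
MUL     : 12 948
POP     : 12
LOAD 1  : 12 -9
SWAP    : -9 12
MUL     : -108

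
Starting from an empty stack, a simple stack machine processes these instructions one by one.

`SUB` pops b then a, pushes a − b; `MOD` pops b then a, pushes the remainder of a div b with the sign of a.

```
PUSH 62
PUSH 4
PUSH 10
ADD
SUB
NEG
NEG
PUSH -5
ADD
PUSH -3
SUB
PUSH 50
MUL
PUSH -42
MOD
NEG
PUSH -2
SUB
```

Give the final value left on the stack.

PUSH 62  : [62]
PUSH 4   : [62, 4]
PUSH 10  : [62, 4, 10]
ADD      : [62, 14]
SUB      : [48]
NEG      : [-48]
NEG      : [48]
PUSH -5  : [48, -5]
ADD      : [43]
PUSH -3  : [43, -3]
SUB      : [46]
PUSH 50  : [46, 50]
MUL      : [2300]
PUSH -42 : [2300, -42]
MOD      : [32]
NEG      : [-32]
PUSH -2  : [-32, -2]
SUB      : [-30]

-30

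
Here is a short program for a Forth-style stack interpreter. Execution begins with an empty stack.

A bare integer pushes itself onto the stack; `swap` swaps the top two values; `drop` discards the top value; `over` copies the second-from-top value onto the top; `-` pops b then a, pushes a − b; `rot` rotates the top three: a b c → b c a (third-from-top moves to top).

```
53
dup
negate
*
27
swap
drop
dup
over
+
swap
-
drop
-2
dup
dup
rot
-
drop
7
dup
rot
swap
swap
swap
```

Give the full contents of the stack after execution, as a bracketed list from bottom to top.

53     → 53
dup    → 53 53
negate → 53 -53
*      → -2809
27     → -2809 27
swap   → 27 -2809
drop   → 27
dup    → 27 27
over   → 27 27 27
+      → 27 54
swap   → 54 27
-      → 27
drop   → (empty)
-2     → -2
dup    → -2 -2
dup    → -2 -2 -2
rot    → -2 -2 -2
-      → -2 0
drop   → -2
7      → -2 7
dup    → -2 7 7
rot    → 7 7 -2
swap   → 7 -2 7
swap   → 7 7 -2
swap   → 7 -2 7

[7, -2, 7]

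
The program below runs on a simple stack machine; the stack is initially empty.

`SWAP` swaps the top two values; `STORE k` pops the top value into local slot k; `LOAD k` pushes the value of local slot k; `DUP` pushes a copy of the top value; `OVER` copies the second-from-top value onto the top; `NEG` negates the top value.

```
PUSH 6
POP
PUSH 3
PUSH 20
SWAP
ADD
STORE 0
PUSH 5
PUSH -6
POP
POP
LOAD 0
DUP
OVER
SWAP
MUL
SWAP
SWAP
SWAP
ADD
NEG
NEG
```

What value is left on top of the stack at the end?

552

PUSH 6  : [6]
POP     : []
PUSH 3  : [3]
PUSH 20 : [3, 20]
SWAP    : [20, 3]
ADD     : [23]
STORE 0 : []
PUSH 5  : [5]
PUSH -6 : [5, -6]
POP     : [5]
POP     : []
LOAD 0  : [23]
DUP     : [23, 23]
OVER    : [23, 23, 23]
SWAP    : [23, 23, 23]
MUL     : [23, 529]
SWAP    : [529, 23]
SWAP    : [23, 529]
SWAP    : [529, 23]
ADD     : [552]
NEG     : [-552]
NEG     : [552]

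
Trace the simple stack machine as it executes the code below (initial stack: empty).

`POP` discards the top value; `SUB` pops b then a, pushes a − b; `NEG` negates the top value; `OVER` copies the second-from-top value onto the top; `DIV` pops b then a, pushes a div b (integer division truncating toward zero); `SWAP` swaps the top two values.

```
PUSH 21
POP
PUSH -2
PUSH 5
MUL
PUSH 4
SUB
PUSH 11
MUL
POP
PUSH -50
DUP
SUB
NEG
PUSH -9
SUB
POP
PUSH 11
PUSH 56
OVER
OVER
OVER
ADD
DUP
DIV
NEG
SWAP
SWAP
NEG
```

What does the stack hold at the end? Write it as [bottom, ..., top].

[11, 56, 11, 1]

PUSH 21   21
POP       (empty)
PUSH -2   -2
PUSH 5    -2 5
MUL       -10
PUSH 4    -10 4
SUB       -14
PUSH 11   -14 11
MUL       -154
POP       (empty)
PUSH -50  -50
DUP       -50 -50
SUB       0
NEG       0
PUSH -9   0 -9
SUB       9
POP       (empty)
PUSH 11   11
PUSH 56   11 56
OVER      11 56 11
OVER      11 56 11 56
OVER      11 56 11 56 11
ADD       11 56 11 67
DUP       11 56 11 67 67
DIV       11 56 11 1
NEG       11 56 11 -1
SWAP      11 56 -1 11
SWAP      11 56 11 -1
NEG       11 56 11 1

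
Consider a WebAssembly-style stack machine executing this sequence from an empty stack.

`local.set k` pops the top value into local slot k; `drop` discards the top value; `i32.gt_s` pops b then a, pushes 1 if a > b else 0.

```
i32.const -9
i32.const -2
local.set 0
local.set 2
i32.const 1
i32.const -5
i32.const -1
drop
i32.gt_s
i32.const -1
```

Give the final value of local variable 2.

i32.const -9 → [-9]
i32.const -2 → [-9, -2]
local.set 0  → [-9]
local.set 2  → []
i32.const 1  → [1]
i32.const -5 → [1, -5]
i32.const -1 → [1, -5, -1]
drop         → [1, -5]
i32.gt_s     → [1]
i32.const -1 → [1, -1]

-9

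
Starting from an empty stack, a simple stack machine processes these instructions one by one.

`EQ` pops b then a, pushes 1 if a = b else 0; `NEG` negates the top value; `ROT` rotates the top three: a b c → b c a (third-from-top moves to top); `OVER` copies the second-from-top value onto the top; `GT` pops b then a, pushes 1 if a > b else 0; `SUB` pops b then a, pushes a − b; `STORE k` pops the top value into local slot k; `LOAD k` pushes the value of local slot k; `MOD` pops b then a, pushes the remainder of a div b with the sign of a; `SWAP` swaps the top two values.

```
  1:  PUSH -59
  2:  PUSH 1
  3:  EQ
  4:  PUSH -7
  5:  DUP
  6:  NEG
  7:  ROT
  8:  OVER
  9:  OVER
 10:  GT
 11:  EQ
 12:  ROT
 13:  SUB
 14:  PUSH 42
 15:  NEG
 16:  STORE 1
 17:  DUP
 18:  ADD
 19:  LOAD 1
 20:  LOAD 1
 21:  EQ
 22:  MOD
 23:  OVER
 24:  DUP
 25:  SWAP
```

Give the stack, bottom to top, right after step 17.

[7, 7, 7]

PUSH -59 : [-59]
PUSH 1   : [-59, 1]
EQ       : [0]
PUSH -7  : [0, -7]
DUP      : [0, -7, -7]
NEG      : [0, -7, 7]
ROT      : [-7, 7, 0]
OVER     : [-7, 7, 0, 7]
OVER     : [-7, 7, 0, 7, 0]
GT       : [-7, 7, 0, 1]
EQ       : [-7, 7, 0]
ROT      : [7, 0, -7]
SUB      : [7, 7]
PUSH 42  : [7, 7, 42]
NEG      : [7, 7, -42]
STORE 1  : [7, 7]
DUP      : [7, 7, 7]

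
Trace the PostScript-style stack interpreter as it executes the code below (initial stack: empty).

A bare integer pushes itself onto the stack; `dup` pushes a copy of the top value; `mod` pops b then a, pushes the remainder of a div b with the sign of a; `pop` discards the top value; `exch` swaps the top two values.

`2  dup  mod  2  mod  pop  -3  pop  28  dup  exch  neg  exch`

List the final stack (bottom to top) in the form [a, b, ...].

2     [2]
dup   [2, 2]
mod   [0]
2     [0, 2]
mod   [0]
pop   []
-3    [-3]
pop   []
28    [28]
dup   [28, 28]
exch  [28, 28]
neg   [28, -28]
exch  [-28, 28]

[-28, 28]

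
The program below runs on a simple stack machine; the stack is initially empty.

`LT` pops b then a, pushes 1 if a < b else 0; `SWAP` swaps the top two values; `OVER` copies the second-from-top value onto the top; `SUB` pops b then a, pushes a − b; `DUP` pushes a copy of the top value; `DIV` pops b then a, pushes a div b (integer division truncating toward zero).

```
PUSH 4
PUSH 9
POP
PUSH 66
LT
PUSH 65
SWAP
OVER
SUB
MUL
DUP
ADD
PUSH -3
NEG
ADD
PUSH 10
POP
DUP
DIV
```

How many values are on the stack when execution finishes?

PUSH 4  → [4]
PUSH 9  → [4, 9]
POP     → [4]
PUSH 66 → [4, 66]
LT      → [1]
PUSH 65 → [1, 65]
SWAP    → [65, 1]
OVER    → [65, 1, 65]
SUB     → [65, -64]
MUL     → [-4160]
DUP     → [-4160, -4160]
ADD     → [-8320]
PUSH -3 → [-8320, -3]
NEG     → [-8320, 3]
ADD     → [-8317]
PUSH 10 → [-8317, 10]
POP     → [-8317]
DUP     → [-8317, -8317]
DIV     → [1]

1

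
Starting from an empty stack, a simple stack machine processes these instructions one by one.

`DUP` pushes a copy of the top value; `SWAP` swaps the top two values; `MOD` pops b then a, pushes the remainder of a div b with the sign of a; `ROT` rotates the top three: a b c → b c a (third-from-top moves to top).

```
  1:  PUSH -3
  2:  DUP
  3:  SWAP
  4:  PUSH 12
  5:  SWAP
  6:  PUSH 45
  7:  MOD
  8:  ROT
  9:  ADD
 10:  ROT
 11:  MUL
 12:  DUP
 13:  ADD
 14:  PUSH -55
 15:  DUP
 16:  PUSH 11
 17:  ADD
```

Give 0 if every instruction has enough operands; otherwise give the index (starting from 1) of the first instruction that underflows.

10

PUSH -3  [-3]
DUP      [-3, -3]
SWAP     [-3, -3]
PUSH 12  [-3, -3, 12]
SWAP     [-3, 12, -3]
PUSH 45  [-3, 12, -3, 45]
MOD      [-3, 12, -3]
ROT      [12, -3, -3]
ADD      [12, -6]
ROT  — needs 3 operands, stack has 2 → underflow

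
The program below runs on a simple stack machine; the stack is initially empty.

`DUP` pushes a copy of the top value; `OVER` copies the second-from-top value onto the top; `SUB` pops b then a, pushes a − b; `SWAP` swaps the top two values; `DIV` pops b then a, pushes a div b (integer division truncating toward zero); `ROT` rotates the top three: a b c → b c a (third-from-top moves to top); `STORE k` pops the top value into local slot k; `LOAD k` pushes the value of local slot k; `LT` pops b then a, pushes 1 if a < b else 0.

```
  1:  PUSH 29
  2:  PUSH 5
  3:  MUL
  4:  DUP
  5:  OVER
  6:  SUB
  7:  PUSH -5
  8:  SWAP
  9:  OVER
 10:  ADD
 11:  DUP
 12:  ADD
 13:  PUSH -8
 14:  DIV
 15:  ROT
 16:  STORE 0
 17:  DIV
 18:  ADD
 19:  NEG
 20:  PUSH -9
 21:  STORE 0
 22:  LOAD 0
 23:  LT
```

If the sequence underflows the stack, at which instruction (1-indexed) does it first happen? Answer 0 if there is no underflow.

18

PUSH 29 → 29
PUSH 5  → 29 5
MUL     → 145
DUP     → 145 145
OVER    → 145 145 145
SUB     → 145 0
PUSH -5 → 145 0 -5
SWAP    → 145 -5 0
OVER    → 145 -5 0 -5
ADD     → 145 -5 -5
DUP     → 145 -5 -5 -5
ADD     → 145 -5 -10
PUSH -8 → 145 -5 -10 -8
DIV     → 145 -5 1
ROT     → -5 1 145
STORE 0 → -5 1
DIV     → -5
ADD  — needs 2 operands, stack has 1 → underflow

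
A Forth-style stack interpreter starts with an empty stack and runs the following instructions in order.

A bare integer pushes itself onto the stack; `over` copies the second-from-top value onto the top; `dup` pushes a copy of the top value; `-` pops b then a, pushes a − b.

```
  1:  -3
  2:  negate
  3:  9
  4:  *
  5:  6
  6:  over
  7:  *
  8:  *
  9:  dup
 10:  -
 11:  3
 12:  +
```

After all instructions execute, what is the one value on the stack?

-3      [-3]
negate  [3]
9       [3, 9]
*       [27]
6       [27, 6]
over    [27, 6, 27]
*       [27, 162]
*       [4374]
dup     [4374, 4374]
-       [0]
3       [0, 3]
+       [3]

3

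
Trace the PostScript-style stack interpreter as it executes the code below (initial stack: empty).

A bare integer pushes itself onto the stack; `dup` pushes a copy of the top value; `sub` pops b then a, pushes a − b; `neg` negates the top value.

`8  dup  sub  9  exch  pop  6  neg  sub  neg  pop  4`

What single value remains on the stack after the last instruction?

8    -> [8]
dup  -> [8, 8]
sub  -> [0]
9    -> [0, 9]
exch -> [9, 0]
pop  -> [9]
6    -> [9, 6]
neg  -> [9, -6]
sub  -> [15]
neg  -> [-15]
pop  -> []
4    -> [4]

4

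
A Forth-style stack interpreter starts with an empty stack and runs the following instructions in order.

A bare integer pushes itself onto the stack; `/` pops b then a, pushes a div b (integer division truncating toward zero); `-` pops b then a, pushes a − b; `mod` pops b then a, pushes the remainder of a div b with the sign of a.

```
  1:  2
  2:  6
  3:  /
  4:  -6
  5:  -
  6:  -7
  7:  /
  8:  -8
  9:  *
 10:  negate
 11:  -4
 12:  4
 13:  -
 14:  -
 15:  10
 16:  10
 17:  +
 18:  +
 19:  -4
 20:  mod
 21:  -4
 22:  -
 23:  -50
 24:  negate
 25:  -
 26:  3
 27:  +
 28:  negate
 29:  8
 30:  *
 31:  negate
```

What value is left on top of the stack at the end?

2      -> 2
6      -> 2 6
/      -> 0
-6     -> 0 -6
-      -> 6
-7     -> 6 -7
/      -> 0
-8     -> 0 -8
*      -> 0
negate -> 0
-4     -> 0 -4
4      -> 0 -4 4
-      -> 0 -8
-      -> 8
10     -> 8 10
10     -> 8 10 10
+      -> 8 20
+      -> 28
-4     -> 28 -4
mod    -> 0
-4     -> 0 -4
-      -> 4
-50    -> 4 -50
negate -> 4 50
-      -> -46
3      -> -46 3
+      -> -43
negate -> 43
8      -> 43 8
*      -> 344
negate -> -344

-344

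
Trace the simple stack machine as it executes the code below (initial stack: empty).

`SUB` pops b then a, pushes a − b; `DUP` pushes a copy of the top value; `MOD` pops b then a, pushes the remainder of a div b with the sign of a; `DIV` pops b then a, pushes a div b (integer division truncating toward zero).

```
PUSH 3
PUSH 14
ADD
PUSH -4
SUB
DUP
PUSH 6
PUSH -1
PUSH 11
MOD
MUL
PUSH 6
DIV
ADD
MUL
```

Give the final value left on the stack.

PUSH 3  -> 3
PUSH 14 -> 3 14
ADD     -> 17
PUSH -4 -> 17 -4
SUB     -> 21
DUP     -> 21 21
PUSH 6  -> 21 21 6
PUSH -1 -> 21 21 6 -1
PUSH 11 -> 21 21 6 -1 11
MOD     -> 21 21 6 -1
MUL     -> 21 21 -6
PUSH 6  -> 21 21 -6 6
DIV     -> 21 21 -1
ADD     -> 21 20
MUL     -> 420

420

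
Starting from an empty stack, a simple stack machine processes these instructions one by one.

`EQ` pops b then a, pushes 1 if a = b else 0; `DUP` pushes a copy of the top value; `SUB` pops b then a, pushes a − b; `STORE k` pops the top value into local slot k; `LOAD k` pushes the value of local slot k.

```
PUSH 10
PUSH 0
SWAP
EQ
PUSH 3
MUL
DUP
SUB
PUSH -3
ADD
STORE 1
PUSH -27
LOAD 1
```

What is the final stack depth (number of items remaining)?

2

PUSH 10  -> 10
PUSH 0   -> 10 0
SWAP     -> 0 10
EQ       -> 0
PUSH 3   -> 0 3
MUL      -> 0
DUP      -> 0 0
SUB      -> 0
PUSH -3  -> 0 -3
ADD      -> -3
STORE 1  -> (empty)
PUSH -27 -> -27
LOAD 1   -> -27 -3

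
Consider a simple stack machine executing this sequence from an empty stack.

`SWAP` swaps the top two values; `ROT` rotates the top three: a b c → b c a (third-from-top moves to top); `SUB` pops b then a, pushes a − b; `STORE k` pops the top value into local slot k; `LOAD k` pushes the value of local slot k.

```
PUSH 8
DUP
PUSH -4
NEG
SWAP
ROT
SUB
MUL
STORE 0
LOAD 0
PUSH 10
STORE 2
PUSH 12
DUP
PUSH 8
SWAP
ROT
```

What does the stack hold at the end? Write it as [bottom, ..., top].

PUSH 8   8
DUP      8 8
PUSH -4  8 8 -4
NEG      8 8 4
SWAP     8 4 8
ROT      4 8 8
SUB      4 0
MUL      0
STORE 0  (empty)
LOAD 0   0
PUSH 10  0 10
STORE 2  0
PUSH 12  0 12
DUP      0 12 12
PUSH 8   0 12 12 8
SWAP     0 12 8 12
ROT      0 8 12 12

[0, 8, 12, 12]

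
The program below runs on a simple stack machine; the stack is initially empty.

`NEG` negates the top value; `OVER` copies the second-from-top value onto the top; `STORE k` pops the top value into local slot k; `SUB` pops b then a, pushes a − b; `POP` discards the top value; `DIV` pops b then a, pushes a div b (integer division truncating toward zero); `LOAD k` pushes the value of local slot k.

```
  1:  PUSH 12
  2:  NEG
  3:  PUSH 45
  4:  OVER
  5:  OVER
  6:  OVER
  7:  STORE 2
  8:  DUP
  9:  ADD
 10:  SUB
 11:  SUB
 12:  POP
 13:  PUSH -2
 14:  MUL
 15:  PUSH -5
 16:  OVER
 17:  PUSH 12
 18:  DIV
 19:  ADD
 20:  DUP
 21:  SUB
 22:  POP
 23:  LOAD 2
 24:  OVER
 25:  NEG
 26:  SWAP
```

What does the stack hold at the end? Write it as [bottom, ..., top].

[24, -24, -12]

PUSH 12 → [12]
NEG     → [-12]
PUSH 45 → [-12, 45]
OVER    → [-12, 45, -12]
OVER    → [-12, 45, -12, 45]
OVER    → [-12, 45, -12, 45, -12]
STORE 2 → [-12, 45, -12, 45]
DUP     → [-12, 45, -12, 45, 45]
ADD     → [-12, 45, -12, 90]
SUB     → [-12, 45, -102]
SUB     → [-12, 147]
POP     → [-12]
PUSH -2 → [-12, -2]
MUL     → [24]
PUSH -5 → [24, -5]
OVER    → [24, -5, 24]
PUSH 12 → [24, -5, 24, 12]
DIV     → [24, -5, 2]
ADD     → [24, -3]
DUP     → [24, -3, -3]
SUB     → [24, 0]
POP     → [24]
LOAD 2  → [24, -12]
OVER    → [24, -12, 24]
NEG     → [24, -12, -24]
SWAP    → [24, -24, -12]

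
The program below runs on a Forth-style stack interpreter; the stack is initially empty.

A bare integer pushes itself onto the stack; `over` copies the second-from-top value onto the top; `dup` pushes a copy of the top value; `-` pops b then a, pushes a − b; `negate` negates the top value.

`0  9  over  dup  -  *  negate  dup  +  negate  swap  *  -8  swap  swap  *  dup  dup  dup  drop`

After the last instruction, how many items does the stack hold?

3

0       0
9       0 9
over    0 9 0
dup     0 9 0 0
-       0 9 0
*       0 0
negate  0 0
dup     0 0 0
+       0 0
negate  0 0
swap    0 0
*       0
-8      0 -8
swap    -8 0
swap    0 -8
*       0
dup     0 0
dup     0 0 0
dup     0 0 0 0
drop    0 0 0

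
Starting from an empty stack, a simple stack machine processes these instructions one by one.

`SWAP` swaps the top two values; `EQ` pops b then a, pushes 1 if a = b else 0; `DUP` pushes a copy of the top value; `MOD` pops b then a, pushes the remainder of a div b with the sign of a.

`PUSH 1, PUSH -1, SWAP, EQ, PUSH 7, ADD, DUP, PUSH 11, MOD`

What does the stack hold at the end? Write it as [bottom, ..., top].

[7, 7]

PUSH 1  : [1]
PUSH -1 : [1, -1]
SWAP    : [-1, 1]
EQ      : [0]
PUSH 7  : [0, 7]
ADD     : [7]
DUP     : [7, 7]
PUSH 11 : [7, 7, 11]
MOD     : [7, 7]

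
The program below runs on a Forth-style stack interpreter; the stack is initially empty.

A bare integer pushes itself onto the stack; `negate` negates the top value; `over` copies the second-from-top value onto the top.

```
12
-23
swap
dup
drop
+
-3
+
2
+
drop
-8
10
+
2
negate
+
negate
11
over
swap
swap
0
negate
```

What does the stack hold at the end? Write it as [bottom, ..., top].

12     -> 12
-23    -> 12 -23
swap   -> -23 12
dup    -> -23 12 12
drop   -> -23 12
+      -> -11
-3     -> -11 -3
+      -> -14
2      -> -14 2
+      -> -12
drop   -> (empty)
-8     -> -8
10     -> -8 10
+      -> 2
2      -> 2 2
negate -> 2 -2
+      -> 0
negate -> 0
11     -> 0 11
over   -> 0 11 0
swap   -> 0 0 11
swap   -> 0 11 0
0      -> 0 11 0 0
negate -> 0 11 0 0

[0, 11, 0, 0]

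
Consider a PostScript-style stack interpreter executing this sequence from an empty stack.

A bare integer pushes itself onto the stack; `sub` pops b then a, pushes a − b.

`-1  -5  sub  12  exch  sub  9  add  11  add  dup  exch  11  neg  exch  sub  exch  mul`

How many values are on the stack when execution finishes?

1

-1    -1
-5    -1 -5
sub   4
12    4 12
exch  12 4
sub   8
9     8 9
add   17
11    17 11
add   28
dup   28 28
exch  28 28
11    28 28 11
neg   28 28 -11
exch  28 -11 28
sub   28 -39
exch  -39 28
mul   -1092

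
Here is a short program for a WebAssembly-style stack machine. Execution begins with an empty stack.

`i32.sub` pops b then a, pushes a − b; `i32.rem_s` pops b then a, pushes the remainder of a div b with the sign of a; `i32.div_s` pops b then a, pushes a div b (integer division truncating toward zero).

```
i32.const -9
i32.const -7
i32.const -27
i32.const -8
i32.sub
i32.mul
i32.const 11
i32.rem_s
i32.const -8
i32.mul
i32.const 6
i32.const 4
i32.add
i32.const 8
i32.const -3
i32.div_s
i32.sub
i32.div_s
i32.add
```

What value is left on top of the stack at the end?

i32.const -9  → -9
i32.const -7  → -9 -7
i32.const -27 → -9 -7 -27
i32.const -8  → -9 -7 -27 -8
i32.sub       → -9 -7 -19
i32.mul       → -9 133
i32.const 11  → -9 133 11
i32.rem_s     → -9 1
i32.const -8  → -9 1 -8
i32.mul       → -9 -8
i32.const 6   → -9 -8 6
i32.const 4   → -9 -8 6 4
i32.add       → -9 -8 10
i32.const 8   → -9 -8 10 8
i32.const -3  → -9 -8 10 8 -3
i32.div_s     → -9 -8 10 -2
i32.sub       → -9 -8 12
i32.div_s     → -9 0
i32.add       → -9

-9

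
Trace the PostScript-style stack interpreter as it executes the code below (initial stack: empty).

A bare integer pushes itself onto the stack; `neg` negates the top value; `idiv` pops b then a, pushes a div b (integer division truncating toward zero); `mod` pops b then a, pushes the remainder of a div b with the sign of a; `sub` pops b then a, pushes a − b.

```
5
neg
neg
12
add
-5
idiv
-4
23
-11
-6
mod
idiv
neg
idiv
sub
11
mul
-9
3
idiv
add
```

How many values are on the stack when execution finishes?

1

5    : [5]
neg  : [-5]
neg  : [5]
12   : [5, 12]
add  : [17]
-5   : [17, -5]
idiv : [-3]
-4   : [-3, -4]
23   : [-3, -4, 23]
-11  : [-3, -4, 23, -11]
-6   : [-3, -4, 23, -11, -6]
mod  : [-3, -4, 23, -5]
idiv : [-3, -4, -4]
neg  : [-3, -4, 4]
idiv : [-3, -1]
sub  : [-2]
11   : [-2, 11]
mul  : [-22]
-9   : [-22, -9]
3    : [-22, -9, 3]
idiv : [-22, -3]
add  : [-25]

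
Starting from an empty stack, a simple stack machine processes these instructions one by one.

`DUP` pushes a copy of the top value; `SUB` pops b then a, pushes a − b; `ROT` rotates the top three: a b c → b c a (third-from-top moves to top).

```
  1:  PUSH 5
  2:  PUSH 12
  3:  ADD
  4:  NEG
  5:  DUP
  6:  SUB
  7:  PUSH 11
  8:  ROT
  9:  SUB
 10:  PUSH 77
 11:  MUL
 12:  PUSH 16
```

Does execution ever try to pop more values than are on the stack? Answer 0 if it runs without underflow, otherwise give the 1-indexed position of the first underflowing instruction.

PUSH 5  -> 5
PUSH 12 -> 5 12
ADD     -> 17
NEG     -> -17
DUP     -> -17 -17
SUB     -> 0
PUSH 11 -> 0 11
ROT  — needs 3 operands, stack has 2 → underflow

8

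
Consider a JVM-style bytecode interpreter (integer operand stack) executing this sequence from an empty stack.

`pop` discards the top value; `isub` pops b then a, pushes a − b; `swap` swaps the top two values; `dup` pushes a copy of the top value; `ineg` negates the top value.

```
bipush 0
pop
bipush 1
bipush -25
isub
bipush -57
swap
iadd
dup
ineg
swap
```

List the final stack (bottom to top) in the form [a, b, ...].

[31, -31]

bipush 0    0
pop         (empty)
bipush 1    1
bipush -25  1 -25
isub        26
bipush -57  26 -57
swap        -57 26
iadd        -31
dup         -31 -31
ineg        -31 31
swap        31 -31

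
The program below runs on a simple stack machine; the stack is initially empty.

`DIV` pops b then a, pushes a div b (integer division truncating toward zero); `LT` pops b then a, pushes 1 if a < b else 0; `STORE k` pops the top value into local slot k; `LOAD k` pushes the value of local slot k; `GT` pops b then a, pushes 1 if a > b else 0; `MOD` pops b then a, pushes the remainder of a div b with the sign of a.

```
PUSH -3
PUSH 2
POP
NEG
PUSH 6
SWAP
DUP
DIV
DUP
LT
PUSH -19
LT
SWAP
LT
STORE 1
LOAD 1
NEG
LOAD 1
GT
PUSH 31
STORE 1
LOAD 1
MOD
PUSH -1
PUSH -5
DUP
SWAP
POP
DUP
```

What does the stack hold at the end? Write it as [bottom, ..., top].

PUSH -3   [-3]
PUSH 2    [-3, 2]
POP       [-3]
NEG       [3]
PUSH 6    [3, 6]
SWAP      [6, 3]
DUP       [6, 3, 3]
DIV       [6, 1]
DUP       [6, 1, 1]
LT        [6, 0]
PUSH -19  [6, 0, -19]
LT        [6, 0]
SWAP      [0, 6]
LT        [1]
STORE 1   []
LOAD 1    [1]
NEG       [-1]
LOAD 1    [-1, 1]
GT        [0]
PUSH 31   [0, 31]
STORE 1   [0]
LOAD 1    [0, 31]
MOD       [0]
PUSH -1   [0, -1]
PUSH -5   [0, -1, -5]
DUP       [0, -1, -5, -5]
SWAP      [0, -1, -5, -5]
POP       [0, -1, -5]
DUP       [0, -1, -5, -5]

[0, -1, -5, -5]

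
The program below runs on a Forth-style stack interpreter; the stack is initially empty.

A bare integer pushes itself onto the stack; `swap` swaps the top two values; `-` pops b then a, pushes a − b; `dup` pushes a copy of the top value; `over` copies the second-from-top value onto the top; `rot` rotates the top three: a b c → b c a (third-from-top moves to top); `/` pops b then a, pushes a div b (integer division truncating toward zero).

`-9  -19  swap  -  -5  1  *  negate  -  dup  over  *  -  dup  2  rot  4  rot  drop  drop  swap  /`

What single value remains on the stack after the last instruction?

1

-9      [-9]
-19     [-9, -19]
swap    [-19, -9]
-       [-10]
-5      [-10, -5]
1       [-10, -5, 1]
*       [-10, -5]
negate  [-10, 5]
-       [-15]
dup     [-15, -15]
over    [-15, -15, -15]
*       [-15, 225]
-       [-240]
dup     [-240, -240]
2       [-240, -240, 2]
rot     [-240, 2, -240]
4       [-240, 2, -240, 4]
rot     [-240, -240, 4, 2]
drop    [-240, -240, 4]
drop    [-240, -240]
swap    [-240, -240]
/       [1]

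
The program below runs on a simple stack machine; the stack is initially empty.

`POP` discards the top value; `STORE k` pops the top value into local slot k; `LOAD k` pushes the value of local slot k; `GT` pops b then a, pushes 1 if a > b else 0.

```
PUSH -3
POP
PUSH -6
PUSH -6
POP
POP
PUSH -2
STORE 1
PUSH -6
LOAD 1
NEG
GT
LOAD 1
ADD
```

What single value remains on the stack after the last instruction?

PUSH -3 → -3
POP     → (empty)
PUSH -6 → -6
PUSH -6 → -6 -6
POP     → -6
POP     → (empty)
PUSH -2 → -2
STORE 1 → (empty)
PUSH -6 → -6
LOAD 1  → -6 -2
NEG     → -6 2
GT      → 0
LOAD 1  → 0 -2
ADD     → -2

-2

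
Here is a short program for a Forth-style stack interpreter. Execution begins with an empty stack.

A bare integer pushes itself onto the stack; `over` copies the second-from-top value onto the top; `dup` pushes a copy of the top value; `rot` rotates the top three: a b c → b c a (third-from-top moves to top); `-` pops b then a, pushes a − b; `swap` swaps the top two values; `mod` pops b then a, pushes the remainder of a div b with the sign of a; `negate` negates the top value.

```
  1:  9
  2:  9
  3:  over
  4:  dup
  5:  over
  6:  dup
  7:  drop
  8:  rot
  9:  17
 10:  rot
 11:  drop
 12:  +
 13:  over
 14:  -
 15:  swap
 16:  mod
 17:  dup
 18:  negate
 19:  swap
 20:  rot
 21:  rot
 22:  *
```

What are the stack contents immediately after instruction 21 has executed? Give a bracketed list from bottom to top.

[9, 8, 9, -8]

9      -> [9]
9      -> [9, 9]
over   -> [9, 9, 9]
dup    -> [9, 9, 9, 9]
over   -> [9, 9, 9, 9, 9]
dup    -> [9, 9, 9, 9, 9, 9]
drop   -> [9, 9, 9, 9, 9]
rot    -> [9, 9, 9, 9, 9]
17     -> [9, 9, 9, 9, 9, 17]
rot    -> [9, 9, 9, 9, 17, 9]
drop   -> [9, 9, 9, 9, 17]
+      -> [9, 9, 9, 26]
over   -> [9, 9, 9, 26, 9]
-      -> [9, 9, 9, 17]
swap   -> [9, 9, 17, 9]
mod    -> [9, 9, 8]
dup    -> [9, 9, 8, 8]
negate -> [9, 9, 8, -8]
swap   -> [9, 9, -8, 8]
rot    -> [9, -8, 8, 9]
rot    -> [9, 8, 9, -8]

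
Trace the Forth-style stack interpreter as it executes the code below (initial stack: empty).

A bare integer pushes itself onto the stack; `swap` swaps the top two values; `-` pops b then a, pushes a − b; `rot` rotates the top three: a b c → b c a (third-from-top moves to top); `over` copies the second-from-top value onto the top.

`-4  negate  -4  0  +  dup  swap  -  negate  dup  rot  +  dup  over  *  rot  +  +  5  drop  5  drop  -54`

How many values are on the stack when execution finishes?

-4     -> [-4]
negate -> [4]
-4     -> [4, -4]
0      -> [4, -4, 0]
+      -> [4, -4]
dup    -> [4, -4, -4]
swap   -> [4, -4, -4]
-      -> [4, 0]
negate -> [4, 0]
dup    -> [4, 0, 0]
rot    -> [0, 0, 4]
+      -> [0, 4]
dup    -> [0, 4, 4]
over   -> [0, 4, 4, 4]
*      -> [0, 4, 16]
rot    -> [4, 16, 0]
+      -> [4, 16]
+      -> [20]
5      -> [20, 5]
drop   -> [20]
5      -> [20, 5]
drop   -> [20]
-54    -> [20, -54]

2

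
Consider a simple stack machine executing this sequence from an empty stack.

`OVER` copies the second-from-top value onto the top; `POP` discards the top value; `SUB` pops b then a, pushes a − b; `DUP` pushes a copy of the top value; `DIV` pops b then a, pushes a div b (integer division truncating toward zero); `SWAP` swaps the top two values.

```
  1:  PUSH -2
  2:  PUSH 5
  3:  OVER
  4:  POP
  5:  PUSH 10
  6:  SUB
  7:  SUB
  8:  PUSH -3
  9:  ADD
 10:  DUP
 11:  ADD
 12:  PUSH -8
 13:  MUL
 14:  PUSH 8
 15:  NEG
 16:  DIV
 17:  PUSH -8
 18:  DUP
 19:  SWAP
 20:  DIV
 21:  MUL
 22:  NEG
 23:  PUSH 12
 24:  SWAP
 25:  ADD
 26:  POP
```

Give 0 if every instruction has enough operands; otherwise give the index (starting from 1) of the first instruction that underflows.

0

PUSH -2 -> -2
PUSH 5  -> -2 5
OVER    -> -2 5 -2
POP     -> -2 5
PUSH 10 -> -2 5 10
SUB     -> -2 -5
SUB     -> 3
PUSH -3 -> 3 -3
ADD     -> 0
DUP     -> 0 0
ADD     -> 0
PUSH -8 -> 0 -8
MUL     -> 0
PUSH 8  -> 0 8
NEG     -> 0 -8
DIV     -> 0
PUSH -8 -> 0 -8
DUP     -> 0 -8 -8
SWAP    -> 0 -8 -8
DIV     -> 0 1
MUL     -> 0
NEG     -> 0
PUSH 12 -> 0 12
SWAP    -> 12 0
ADD     -> 12
POP     -> (empty)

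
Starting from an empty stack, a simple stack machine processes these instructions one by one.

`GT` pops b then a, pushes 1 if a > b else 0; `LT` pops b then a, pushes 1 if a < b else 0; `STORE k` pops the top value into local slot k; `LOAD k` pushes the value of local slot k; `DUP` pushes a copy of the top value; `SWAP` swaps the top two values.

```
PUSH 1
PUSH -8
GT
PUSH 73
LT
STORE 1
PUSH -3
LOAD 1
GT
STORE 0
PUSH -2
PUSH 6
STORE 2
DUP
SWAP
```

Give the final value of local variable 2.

6

PUSH 1   1
PUSH -8  1 -8
GT       1
PUSH 73  1 73
LT       1
STORE 1  (empty)
PUSH -3  -3
LOAD 1   -3 1
GT       0
STORE 0  (empty)
PUSH -2  -2
PUSH 6   -2 6
STORE 2  -2
DUP      -2 -2
SWAP     -2 -2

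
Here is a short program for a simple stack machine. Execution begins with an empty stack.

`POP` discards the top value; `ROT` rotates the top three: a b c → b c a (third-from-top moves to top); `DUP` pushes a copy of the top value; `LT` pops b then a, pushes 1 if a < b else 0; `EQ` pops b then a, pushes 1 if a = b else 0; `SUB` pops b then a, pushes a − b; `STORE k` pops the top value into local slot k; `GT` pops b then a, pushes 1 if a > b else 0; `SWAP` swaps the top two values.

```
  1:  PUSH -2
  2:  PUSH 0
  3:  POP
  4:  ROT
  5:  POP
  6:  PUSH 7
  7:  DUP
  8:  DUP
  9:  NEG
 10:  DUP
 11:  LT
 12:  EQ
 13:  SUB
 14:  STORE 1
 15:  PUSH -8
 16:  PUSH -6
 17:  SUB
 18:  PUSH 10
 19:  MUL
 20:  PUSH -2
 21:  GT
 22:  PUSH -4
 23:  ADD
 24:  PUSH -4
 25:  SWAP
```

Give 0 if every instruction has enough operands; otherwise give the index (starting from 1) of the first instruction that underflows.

4

PUSH -2 → [-2]
PUSH 0  → [-2, 0]
POP     → [-2]
ROT  — needs 3 operands, stack has 1 → underflow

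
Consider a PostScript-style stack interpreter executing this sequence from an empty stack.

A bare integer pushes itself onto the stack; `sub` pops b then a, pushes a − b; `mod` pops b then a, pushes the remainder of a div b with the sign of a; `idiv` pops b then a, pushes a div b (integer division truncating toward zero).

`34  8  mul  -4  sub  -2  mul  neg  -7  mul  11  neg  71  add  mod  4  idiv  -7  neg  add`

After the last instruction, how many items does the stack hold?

34    [34]
8     [34, 8]
mul   [272]
-4    [272, -4]
sub   [276]
-2    [276, -2]
mul   [-552]
neg   [552]
-7    [552, -7]
mul   [-3864]
11    [-3864, 11]
neg   [-3864, -11]
71    [-3864, -11, 71]
add   [-3864, 60]
mod   [-24]
4     [-24, 4]
idiv  [-6]
-7    [-6, -7]
neg   [-6, 7]
add   [1]

1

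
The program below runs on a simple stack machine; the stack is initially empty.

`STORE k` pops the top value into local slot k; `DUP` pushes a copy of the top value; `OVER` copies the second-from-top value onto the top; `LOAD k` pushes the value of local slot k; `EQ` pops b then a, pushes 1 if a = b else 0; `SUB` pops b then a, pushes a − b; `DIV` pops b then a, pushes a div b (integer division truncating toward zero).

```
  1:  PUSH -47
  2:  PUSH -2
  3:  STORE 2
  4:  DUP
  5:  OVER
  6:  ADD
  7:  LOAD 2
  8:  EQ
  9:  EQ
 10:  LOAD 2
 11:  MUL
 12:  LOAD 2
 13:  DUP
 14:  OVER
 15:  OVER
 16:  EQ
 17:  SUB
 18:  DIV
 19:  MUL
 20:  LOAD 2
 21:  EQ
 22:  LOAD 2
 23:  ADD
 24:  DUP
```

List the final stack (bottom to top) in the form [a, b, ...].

PUSH -47 → -47
PUSH -2  → -47 -2
STORE 2  → -47
DUP      → -47 -47
OVER     → -47 -47 -47
ADD      → -47 -94
LOAD 2   → -47 -94 -2
EQ       → -47 0
EQ       → 0
LOAD 2   → 0 -2
MUL      → 0
LOAD 2   → 0 -2
DUP      → 0 -2 -2
OVER     → 0 -2 -2 -2
OVER     → 0 -2 -2 -2 -2
EQ       → 0 -2 -2 1
SUB      → 0 -2 -3
DIV      → 0 0
MUL      → 0
LOAD 2   → 0 -2
EQ       → 0
LOAD 2   → 0 -2
ADD      → -2
DUP      → -2 -2

[-2, -2]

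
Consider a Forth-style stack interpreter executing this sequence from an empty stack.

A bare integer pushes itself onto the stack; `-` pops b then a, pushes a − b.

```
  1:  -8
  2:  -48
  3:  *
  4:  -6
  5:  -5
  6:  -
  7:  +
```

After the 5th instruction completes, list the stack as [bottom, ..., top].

-8  → -8
-48 → -8 -48
*   → 384
-6  → 384 -6
-5  → 384 -6 -5

[384, -6, -5]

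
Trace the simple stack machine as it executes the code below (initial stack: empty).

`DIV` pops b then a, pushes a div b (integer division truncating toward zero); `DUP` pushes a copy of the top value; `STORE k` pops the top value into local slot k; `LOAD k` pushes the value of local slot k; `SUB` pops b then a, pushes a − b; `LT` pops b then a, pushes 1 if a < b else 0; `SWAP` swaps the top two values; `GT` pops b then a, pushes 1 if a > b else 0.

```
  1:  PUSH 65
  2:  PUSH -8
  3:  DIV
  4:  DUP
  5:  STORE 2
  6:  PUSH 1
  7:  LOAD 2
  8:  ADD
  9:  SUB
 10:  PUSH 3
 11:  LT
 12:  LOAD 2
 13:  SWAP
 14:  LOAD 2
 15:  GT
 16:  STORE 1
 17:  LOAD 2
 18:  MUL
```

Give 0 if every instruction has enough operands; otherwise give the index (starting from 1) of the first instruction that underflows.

PUSH 65  65
PUSH -8  65 -8
DIV      -8
DUP      -8 -8
STORE 2  -8
PUSH 1   -8 1
LOAD 2   -8 1 -8
ADD      -8 -7
SUB      -1
PUSH 3   -1 3
LT       1
LOAD 2   1 -8
SWAP     -8 1
LOAD 2   -8 1 -8
GT       -8 1
STORE 1  -8
LOAD 2   -8 -8
MUL      64

0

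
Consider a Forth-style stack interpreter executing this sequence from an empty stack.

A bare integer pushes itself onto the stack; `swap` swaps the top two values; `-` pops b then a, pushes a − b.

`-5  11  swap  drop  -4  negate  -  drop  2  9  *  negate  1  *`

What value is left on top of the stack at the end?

-5     -> [-5]
11     -> [-5, 11]
swap   -> [11, -5]
drop   -> [11]
-4     -> [11, -4]
negate -> [11, 4]
-      -> [7]
drop   -> []
2      -> [2]
9      -> [2, 9]
*      -> [18]
negate -> [-18]
1      -> [-18, 1]
*      -> [-18]

-18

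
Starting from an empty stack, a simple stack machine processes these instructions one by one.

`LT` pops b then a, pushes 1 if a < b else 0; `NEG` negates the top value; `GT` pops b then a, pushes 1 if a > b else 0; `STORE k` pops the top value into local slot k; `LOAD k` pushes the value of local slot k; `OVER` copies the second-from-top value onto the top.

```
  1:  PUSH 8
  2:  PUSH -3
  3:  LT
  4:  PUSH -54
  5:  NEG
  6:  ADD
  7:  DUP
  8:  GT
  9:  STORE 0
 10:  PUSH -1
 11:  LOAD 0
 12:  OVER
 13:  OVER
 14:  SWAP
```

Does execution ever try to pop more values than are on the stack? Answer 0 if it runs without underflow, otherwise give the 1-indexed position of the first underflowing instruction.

PUSH 8   -> 8
PUSH -3  -> 8 -3
LT       -> 0
PUSH -54 -> 0 -54
NEG      -> 0 54
ADD      -> 54
DUP      -> 54 54
GT       -> 0
STORE 0  -> (empty)
PUSH -1  -> -1
LOAD 0   -> -1 0
OVER     -> -1 0 -1
OVER     -> -1 0 -1 0
SWAP     -> -1 0 0 -1

0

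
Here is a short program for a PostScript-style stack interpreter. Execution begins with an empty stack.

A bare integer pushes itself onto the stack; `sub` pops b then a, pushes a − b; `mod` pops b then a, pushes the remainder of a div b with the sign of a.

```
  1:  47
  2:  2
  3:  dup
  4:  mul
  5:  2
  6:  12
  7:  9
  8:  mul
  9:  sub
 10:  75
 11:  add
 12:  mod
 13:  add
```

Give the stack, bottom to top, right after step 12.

47   [47]
2    [47, 2]
dup  [47, 2, 2]
mul  [47, 4]
2    [47, 4, 2]
12   [47, 4, 2, 12]
9    [47, 4, 2, 12, 9]
mul  [47, 4, 2, 108]
sub  [47, 4, -106]
75   [47, 4, -106, 75]
add  [47, 4, -31]
mod  [47, 4]

[47, 4]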